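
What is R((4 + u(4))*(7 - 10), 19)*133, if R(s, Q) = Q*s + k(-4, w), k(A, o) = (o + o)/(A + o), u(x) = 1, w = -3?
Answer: -37791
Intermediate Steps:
k(A, o) = 2*o/(A + o) (k(A, o) = (2*o)/(A + o) = 2*o/(A + o))
R(s, Q) = 6/7 + Q*s (R(s, Q) = Q*s + 2*(-3)/(-4 - 3) = Q*s + 2*(-3)/(-7) = Q*s + 2*(-3)*(-1/7) = Q*s + 6/7 = 6/7 + Q*s)
R((4 + u(4))*(7 - 10), 19)*133 = (6/7 + 19*((4 + 1)*(7 - 10)))*133 = (6/7 + 19*(5*(-3)))*133 = (6/7 + 19*(-15))*133 = (6/7 - 285)*133 = -1989/7*133 = -37791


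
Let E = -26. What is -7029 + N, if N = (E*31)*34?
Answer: -34433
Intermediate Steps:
N = -27404 (N = -26*31*34 = -806*34 = -27404)
-7029 + N = -7029 - 27404 = -34433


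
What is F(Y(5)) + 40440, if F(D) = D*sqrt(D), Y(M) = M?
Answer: 40440 + 5*sqrt(5) ≈ 40451.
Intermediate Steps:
F(D) = D**(3/2)
F(Y(5)) + 40440 = 5**(3/2) + 40440 = 5*sqrt(5) + 40440 = 40440 + 5*sqrt(5)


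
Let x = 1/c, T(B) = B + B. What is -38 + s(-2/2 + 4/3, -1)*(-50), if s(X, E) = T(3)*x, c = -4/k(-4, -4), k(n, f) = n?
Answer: -338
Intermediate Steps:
T(B) = 2*B
c = 1 (c = -4/(-4) = -4*(-¼) = 1)
x = 1 (x = 1/1 = 1)
s(X, E) = 6 (s(X, E) = (2*3)*1 = 6*1 = 6)
-38 + s(-2/2 + 4/3, -1)*(-50) = -38 + 6*(-50) = -38 - 300 = -338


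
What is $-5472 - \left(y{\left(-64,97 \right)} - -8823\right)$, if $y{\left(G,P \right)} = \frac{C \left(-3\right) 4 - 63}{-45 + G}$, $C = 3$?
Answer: $- \frac{1558254}{109} \approx -14296.0$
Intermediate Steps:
$y{\left(G,P \right)} = - \frac{99}{-45 + G}$ ($y{\left(G,P \right)} = \frac{3 \left(-3\right) 4 - 63}{-45 + G} = \frac{\left(-9\right) 4 - 63}{-45 + G} = \frac{-36 - 63}{-45 + G} = - \frac{99}{-45 + G}$)
$-5472 - \left(y{\left(-64,97 \right)} - -8823\right) = -5472 - \left(- \frac{99}{-45 - 64} - -8823\right) = -5472 - \left(- \frac{99}{-109} + 8823\right) = -5472 - \left(\left(-99\right) \left(- \frac{1}{109}\right) + 8823\right) = -5472 - \left(\frac{99}{109} + 8823\right) = -5472 - \frac{961806}{109} = - \frac{1558254}{109}$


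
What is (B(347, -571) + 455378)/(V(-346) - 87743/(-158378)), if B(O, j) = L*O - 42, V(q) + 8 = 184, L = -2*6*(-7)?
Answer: 76731606952/27962271 ≈ 2744.1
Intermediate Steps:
L = 84 (L = -12*(-7) = 84)
V(q) = 176 (V(q) = -8 + 184 = 176)
B(O, j) = -42 + 84*O (B(O, j) = 84*O - 42 = -42 + 84*O)
(B(347, -571) + 455378)/(V(-346) - 87743/(-158378)) = ((-42 + 84*347) + 455378)/(176 - 87743/(-158378)) = ((-42 + 29148) + 455378)/(176 - 87743*(-1/158378)) = (29106 + 455378)/(176 + 87743/158378) = 484484/(27962271/158378) = 484484*(158378/27962271) = 76731606952/27962271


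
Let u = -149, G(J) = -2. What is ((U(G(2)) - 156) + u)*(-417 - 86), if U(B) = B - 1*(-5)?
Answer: 151906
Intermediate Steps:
U(B) = 5 + B (U(B) = B + 5 = 5 + B)
((U(G(2)) - 156) + u)*(-417 - 86) = (((5 - 2) - 156) - 149)*(-417 - 86) = ((3 - 156) - 149)*(-503) = (-153 - 149)*(-503) = -302*(-503) = 151906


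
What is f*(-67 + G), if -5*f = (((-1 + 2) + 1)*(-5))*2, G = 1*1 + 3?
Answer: -252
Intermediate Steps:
G = 4 (G = 1 + 3 = 4)
f = 4 (f = -((-1 + 2) + 1)*(-5)*2/5 = -(1 + 1)*(-5)*2/5 = -2*(-5)*2/5 = -(-2)*2 = -1/5*(-20) = 4)
f*(-67 + G) = 4*(-67 + 4) = 4*(-63) = -252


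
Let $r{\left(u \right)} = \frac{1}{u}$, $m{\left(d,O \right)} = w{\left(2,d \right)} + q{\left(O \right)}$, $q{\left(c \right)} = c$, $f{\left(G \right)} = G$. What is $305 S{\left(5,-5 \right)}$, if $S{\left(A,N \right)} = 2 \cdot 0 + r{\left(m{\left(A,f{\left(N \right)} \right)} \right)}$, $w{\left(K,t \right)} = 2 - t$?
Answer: $- \frac{305}{8} \approx -38.125$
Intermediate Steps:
$m{\left(d,O \right)} = 2 + O - d$ ($m{\left(d,O \right)} = \left(2 - d\right) + O = 2 + O - d$)
$S{\left(A,N \right)} = \frac{1}{2 + N - A}$ ($S{\left(A,N \right)} = 2 \cdot 0 + \frac{1}{2 + N - A} = 0 + \frac{1}{2 + N - A} = \frac{1}{2 + N - A}$)
$305 S{\left(5,-5 \right)} = \frac{305}{2 - 5 - 5} = \frac{305}{-8} = 305 \left(- \frac{1}{8}\right) = - \frac{305}{8}$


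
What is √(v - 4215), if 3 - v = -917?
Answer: I*√3295 ≈ 57.402*I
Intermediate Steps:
v = 920 (v = 3 - 1*(-917) = 3 + 917 = 920)
√(v - 4215) = √(920 - 4215) = √(-3295) = I*√3295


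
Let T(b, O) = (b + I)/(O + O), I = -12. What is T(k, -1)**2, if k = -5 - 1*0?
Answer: 289/4 ≈ 72.250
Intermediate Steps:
k = -5 (k = -5 + 0 = -5)
T(b, O) = (-12 + b)/(2*O) (T(b, O) = (b - 12)/(O + O) = (-12 + b)/((2*O)) = (-12 + b)*(1/(2*O)) = (-12 + b)/(2*O))
T(k, -1)**2 = ((1/2)*(-12 - 5)/(-1))**2 = ((1/2)*(-1)*(-17))**2 = (17/2)**2 = 289/4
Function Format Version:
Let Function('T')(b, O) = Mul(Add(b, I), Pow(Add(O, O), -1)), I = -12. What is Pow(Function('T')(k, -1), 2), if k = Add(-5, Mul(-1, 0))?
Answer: Rational(289, 4) ≈ 72.250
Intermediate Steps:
k = -5 (k = Add(-5, 0) = -5)
Function('T')(b, O) = Mul(Rational(1, 2), Pow(O, -1), Add(-12, b)) (Function('T')(b, O) = Mul(Add(b, -12), Pow(Add(O, O), -1)) = Mul(Add(-12, b), Pow(Mul(2, O), -1)) = Mul(Add(-12, b), Mul(Rational(1, 2), Pow(O, -1))) = Mul(Rational(1, 2), Pow(O, -1), Add(-12, b)))
Pow(Function('T')(k, -1), 2) = Pow(Mul(Rational(1, 2), Pow(-1, -1), Add(-12, -5)), 2) = Pow(Mul(Rational(1, 2), -1, -17), 2) = Pow(Rational(17, 2), 2) = Rational(289, 4)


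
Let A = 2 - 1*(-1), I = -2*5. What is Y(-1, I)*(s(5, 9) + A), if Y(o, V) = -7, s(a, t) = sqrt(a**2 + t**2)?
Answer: -21 - 7*sqrt(106) ≈ -93.069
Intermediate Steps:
I = -10
A = 3 (A = 2 + 1 = 3)
Y(-1, I)*(s(5, 9) + A) = -7*(sqrt(5**2 + 9**2) + 3) = -7*(sqrt(25 + 81) + 3) = -7*(sqrt(106) + 3) = -7*(3 + sqrt(106)) = -21 - 7*sqrt(106)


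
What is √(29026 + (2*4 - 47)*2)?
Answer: 2*√7237 ≈ 170.14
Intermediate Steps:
√(29026 + (2*4 - 47)*2) = √(29026 + (8 - 47)*2) = √(29026 - 39*2) = √(29026 - 78) = √28948 = 2*√7237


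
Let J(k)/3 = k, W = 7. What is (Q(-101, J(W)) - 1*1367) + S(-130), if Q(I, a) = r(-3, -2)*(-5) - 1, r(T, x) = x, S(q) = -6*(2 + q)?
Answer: -590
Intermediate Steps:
J(k) = 3*k
S(q) = -12 - 6*q
Q(I, a) = 9 (Q(I, a) = -2*(-5) - 1 = 10 - 1 = 9)
(Q(-101, J(W)) - 1*1367) + S(-130) = (9 - 1*1367) + (-12 - 6*(-130)) = (9 - 1367) + (-12 + 780) = -1358 + 768 = -590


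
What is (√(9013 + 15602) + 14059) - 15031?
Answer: -972 + 3*√2735 ≈ -815.11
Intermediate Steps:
(√(9013 + 15602) + 14059) - 15031 = (√24615 + 14059) - 15031 = (3*√2735 + 14059) - 15031 = (14059 + 3*√2735) - 15031 = -972 + 3*√2735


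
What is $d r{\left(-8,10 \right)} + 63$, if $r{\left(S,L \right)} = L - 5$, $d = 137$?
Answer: $748$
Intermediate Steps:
$r{\left(S,L \right)} = -5 + L$ ($r{\left(S,L \right)} = L - 5 = -5 + L$)
$d r{\left(-8,10 \right)} + 63 = 137 \left(-5 + 10\right) + 63 = 137 \cdot 5 + 63 = 685 + 63 = 748$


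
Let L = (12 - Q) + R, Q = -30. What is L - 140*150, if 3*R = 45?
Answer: -20943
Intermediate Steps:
R = 15 (R = (⅓)*45 = 15)
L = 57 (L = (12 - 1*(-30)) + 15 = (12 + 30) + 15 = 42 + 15 = 57)
L - 140*150 = 57 - 140*150 = 57 - 21000 = -20943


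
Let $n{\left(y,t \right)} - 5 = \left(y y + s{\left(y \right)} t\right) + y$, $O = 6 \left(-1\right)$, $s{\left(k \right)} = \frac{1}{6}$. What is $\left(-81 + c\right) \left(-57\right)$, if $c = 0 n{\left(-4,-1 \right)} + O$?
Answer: $4959$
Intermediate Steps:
$s{\left(k \right)} = \frac{1}{6}$
$O = -6$
$n{\left(y,t \right)} = 5 + y + y^{2} + \frac{t}{6}$ ($n{\left(y,t \right)} = 5 + \left(\left(y y + \frac{t}{6}\right) + y\right) = 5 + \left(\left(y^{2} + \frac{t}{6}\right) + y\right) = 5 + \left(y + y^{2} + \frac{t}{6}\right) = 5 + y + y^{2} + \frac{t}{6}$)
$c = -6$ ($c = 0 \left(5 - 4 + \left(-4\right)^{2} + \frac{1}{6} \left(-1\right)\right) - 6 = 0 \left(5 - 4 + 16 - \frac{1}{6}\right) - 6 = 0 \cdot \frac{101}{6} - 6 = 0 - 6 = -6$)
$\left(-81 + c\right) \left(-57\right) = \left(-81 - 6\right) \left(-57\right) = \left(-87\right) \left(-57\right) = 4959$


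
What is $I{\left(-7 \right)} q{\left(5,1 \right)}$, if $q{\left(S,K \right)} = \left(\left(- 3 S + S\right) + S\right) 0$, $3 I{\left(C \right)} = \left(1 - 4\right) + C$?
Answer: $0$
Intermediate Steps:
$I{\left(C \right)} = -1 + \frac{C}{3}$ ($I{\left(C \right)} = \frac{\left(1 - 4\right) + C}{3} = \frac{-3 + C}{3} = -1 + \frac{C}{3}$)
$q{\left(S,K \right)} = 0$ ($q{\left(S,K \right)} = \left(- 2 S + S\right) 0 = - S 0 = 0$)
$I{\left(-7 \right)} q{\left(5,1 \right)} = \left(-1 + \frac{1}{3} \left(-7\right)\right) 0 = \left(-1 - \frac{7}{3}\right) 0 = \left(- \frac{10}{3}\right) 0 = 0$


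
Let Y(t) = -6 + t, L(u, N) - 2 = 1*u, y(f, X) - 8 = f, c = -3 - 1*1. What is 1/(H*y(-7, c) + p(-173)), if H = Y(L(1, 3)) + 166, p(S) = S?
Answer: -⅒ ≈ -0.10000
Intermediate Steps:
c = -4 (c = -3 - 1 = -4)
y(f, X) = 8 + f
L(u, N) = 2 + u (L(u, N) = 2 + 1*u = 2 + u)
H = 163 (H = (-6 + (2 + 1)) + 166 = (-6 + 3) + 166 = -3 + 166 = 163)
1/(H*y(-7, c) + p(-173)) = 1/(163*(8 - 7) - 173) = 1/(163*1 - 173) = 1/(163 - 173) = 1/(-10) = -⅒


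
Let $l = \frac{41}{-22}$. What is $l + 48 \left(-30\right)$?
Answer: $- \frac{31721}{22} \approx -1441.9$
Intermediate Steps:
$l = - \frac{41}{22}$ ($l = 41 \left(- \frac{1}{22}\right) = - \frac{41}{22} \approx -1.8636$)
$l + 48 \left(-30\right) = - \frac{41}{22} + 48 \left(-30\right) = - \frac{41}{22} - 1440 = - \frac{31721}{22}$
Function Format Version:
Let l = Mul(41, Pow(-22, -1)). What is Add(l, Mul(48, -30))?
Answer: Rational(-31721, 22) ≈ -1441.9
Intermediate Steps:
l = Rational(-41, 22) (l = Mul(41, Rational(-1, 22)) = Rational(-41, 22) ≈ -1.8636)
Add(l, Mul(48, -30)) = Add(Rational(-41, 22), Mul(48, -30)) = Add(Rational(-41, 22), -1440) = Rational(-31721, 22)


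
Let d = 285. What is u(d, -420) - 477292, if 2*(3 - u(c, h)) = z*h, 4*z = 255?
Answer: -927803/2 ≈ -4.6390e+5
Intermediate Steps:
z = 255/4 (z = (1/4)*255 = 255/4 ≈ 63.750)
u(c, h) = 3 - 255*h/8
u(d, -420) - 477292 = (3 - 255/8*(-420)) - 477292 = (3 + 26775/2) - 477292 = 26781/2 - 477292 = -927803/2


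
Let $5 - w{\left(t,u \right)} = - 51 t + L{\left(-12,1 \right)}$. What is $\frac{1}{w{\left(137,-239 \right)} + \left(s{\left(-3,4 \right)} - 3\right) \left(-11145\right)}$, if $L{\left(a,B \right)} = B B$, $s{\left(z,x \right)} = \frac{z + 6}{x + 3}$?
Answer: $\frac{7}{249547} \approx 2.8051 \cdot 10^{-5}$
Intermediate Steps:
$s{\left(z,x \right)} = \frac{6 + z}{3 + x}$
$L{\left(a,B \right)} = B^{2}$
$w{\left(t,u \right)} = 4 + 51 t$ ($w{\left(t,u \right)} = 5 - \left(- 51 t + 1^{2}\right) = 5 - \left(- 51 t + 1\right) = 5 - \left(1 - 51 t\right) = 5 + \left(-1 + 51 t\right) = 4 + 51 t$)
$\frac{1}{w{\left(137,-239 \right)} + \left(s{\left(-3,4 \right)} - 3\right) \left(-11145\right)} = \frac{1}{\left(4 + 51 \cdot 137\right) + \left(\frac{6 - 3}{3 + 4} - 3\right) \left(-11145\right)} = \frac{1}{\left(4 + 6987\right) + \left(\frac{1}{7} \cdot 3 - 3\right) \left(-11145\right)} = \frac{1}{6991 + \left(\frac{1}{7} \cdot 3 - 3\right) \left(-11145\right)} = \frac{1}{6991 + \left(\frac{3}{7} - 3\right) \left(-11145\right)} = \frac{1}{6991 - - \frac{200610}{7}} = \frac{1}{6991 + \frac{200610}{7}} = \frac{1}{\frac{249547}{7}} = \frac{7}{249547}$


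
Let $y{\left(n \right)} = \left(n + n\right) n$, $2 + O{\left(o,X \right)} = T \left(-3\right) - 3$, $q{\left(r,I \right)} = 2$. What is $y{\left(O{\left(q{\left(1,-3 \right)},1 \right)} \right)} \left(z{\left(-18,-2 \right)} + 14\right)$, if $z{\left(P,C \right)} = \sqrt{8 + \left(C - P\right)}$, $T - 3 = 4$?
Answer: $18928 + 2704 \sqrt{6} \approx 25551.0$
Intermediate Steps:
$T = 7$ ($T = 3 + 4 = 7$)
$O{\left(o,X \right)} = -26$ ($O{\left(o,X \right)} = -2 + \left(7 \left(-3\right) - 3\right) = -2 - 24 = -26$)
$z{\left(P,C \right)} = \sqrt{8 + C - P}$
$y{\left(n \right)} = 2 n^{2}$ ($y{\left(n \right)} = 2 n n = 2 n^{2}$)
$y{\left(O{\left(q{\left(1,-3 \right)},1 \right)} \right)} \left(z{\left(-18,-2 \right)} + 14\right) = 2 \left(-26\right)^{2} \left(\sqrt{8 - 2 - -18} + 14\right) = 2 \cdot 676 \left(\sqrt{8 - 2 + 18} + 14\right) = 1352 \left(\sqrt{24} + 14\right) = 1352 \left(2 \sqrt{6} + 14\right) = 1352 \left(14 + 2 \sqrt{6}\right) = 18928 + 2704 \sqrt{6}$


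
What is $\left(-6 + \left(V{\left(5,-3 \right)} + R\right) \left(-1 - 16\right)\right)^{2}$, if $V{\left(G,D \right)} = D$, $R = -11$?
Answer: $53824$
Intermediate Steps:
$\left(-6 + \left(V{\left(5,-3 \right)} + R\right) \left(-1 - 16\right)\right)^{2} = \left(-6 + \left(-3 - 11\right) \left(-1 - 16\right)\right)^{2} = \left(-6 - -238\right)^{2} = \left(-6 + 238\right)^{2} = 232^{2} = 53824$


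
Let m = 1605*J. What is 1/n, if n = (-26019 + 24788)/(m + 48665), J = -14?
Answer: -26195/1231 ≈ -21.279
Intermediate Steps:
m = -22470 (m = 1605*(-14) = -22470)
n = -1231/26195 (n = (-26019 + 24788)/(-22470 + 48665) = -1231/26195 ≈ -0.046994)
1/n = 1/(-1231/26195) = -26195/1231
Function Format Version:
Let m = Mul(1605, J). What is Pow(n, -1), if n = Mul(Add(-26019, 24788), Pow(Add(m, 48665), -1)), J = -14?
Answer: Rational(-26195, 1231) ≈ -21.279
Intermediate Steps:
m = -22470 (m = Mul(1605, -14) = -22470)
n = Rational(-1231, 26195) (n = Mul(Add(-26019, 24788), Pow(Add(-22470, 48665), -1)) = Mul(-1231, Pow(26195, -1)) = Mul(-1231, Rational(1, 26195)) = Rational(-1231, 26195) ≈ -0.046994)
Pow(n, -1) = Pow(Rational(-1231, 26195), -1) = Rational(-26195, 1231)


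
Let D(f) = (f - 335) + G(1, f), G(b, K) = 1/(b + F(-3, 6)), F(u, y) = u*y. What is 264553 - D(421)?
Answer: 4495940/17 ≈ 2.6447e+5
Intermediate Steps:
G(b, K) = 1/(-18 + b) (G(b, K) = 1/(b - 3*6) = 1/(b - 18) = 1/(-18 + b))
D(f) = -5696/17 + f (D(f) = (f - 335) + 1/(-18 + 1) = (-335 + f) + 1/(-17) = (-335 + f) - 1/17 = -5696/17 + f)
264553 - D(421) = 264553 - (-5696/17 + 421) = 264553 - 1*1461/17 = 264553 - 1461/17 = 4495940/17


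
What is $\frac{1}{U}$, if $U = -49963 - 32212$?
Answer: $- \frac{1}{82175} \approx -1.2169 \cdot 10^{-5}$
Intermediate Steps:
$U = -82175$
$\frac{1}{U} = \frac{1}{-82175} = - \frac{1}{82175}$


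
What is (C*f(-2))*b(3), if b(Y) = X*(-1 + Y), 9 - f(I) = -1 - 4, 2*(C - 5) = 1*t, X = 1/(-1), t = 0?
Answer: -140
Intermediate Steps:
X = -1
C = 5 (C = 5 + (1*0)/2 = 5 + (½)*0 = 5 + 0 = 5)
f(I) = 14 (f(I) = 9 - (-1 - 4) = 9 - 1*(-5) = 9 + 5 = 14)
b(Y) = 1 - Y (b(Y) = -(-1 + Y) = 1 - Y)
(C*f(-2))*b(3) = (5*14)*(1 - 1*3) = 70*(1 - 3) = 70*(-2) = -140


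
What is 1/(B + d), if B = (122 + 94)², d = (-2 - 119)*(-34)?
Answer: 1/50770 ≈ 1.9697e-5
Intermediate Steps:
d = 4114 (d = -121*(-34) = 4114)
B = 46656 (B = 216² = 46656)
1/(B + d) = 1/(46656 + 4114) = 1/50770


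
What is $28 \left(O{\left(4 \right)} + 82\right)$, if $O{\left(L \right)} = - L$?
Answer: $2184$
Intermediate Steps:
$28 \left(O{\left(4 \right)} + 82\right) = 28 \left(\left(-1\right) 4 + 82\right) = 28 \left(-4 + 82\right) = 28 \cdot 78 = 2184$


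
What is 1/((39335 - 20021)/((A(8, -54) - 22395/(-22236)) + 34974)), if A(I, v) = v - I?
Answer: 28752801/15906152 ≈ 1.8077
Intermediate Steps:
1/((39335 - 20021)/((A(8, -54) - 22395/(-22236)) + 34974)) = 1/((39335 - 20021)/(((-54 - 1*8) - 22395/(-22236)) + 34974)) = 1/(19314/(((-54 - 8) - 22395*(-1)/22236) + 34974)) = 1/(19314/((-62 - 1*(-7465/7412)) + 34974)) = 1/(19314/((-62 + 7465/7412) + 34974)) = 1/(19314/(-452079/7412 + 34974)) = 1/(19314/(258775209/7412)) = 1/(19314*(7412/258775209)) = 1/(15906152/28752801) = 28752801/15906152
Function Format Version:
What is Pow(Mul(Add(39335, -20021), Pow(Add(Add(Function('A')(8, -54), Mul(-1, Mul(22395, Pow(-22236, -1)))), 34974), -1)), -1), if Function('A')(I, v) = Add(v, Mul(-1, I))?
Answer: Rational(28752801, 15906152) ≈ 1.8077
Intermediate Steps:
Pow(Mul(Add(39335, -20021), Pow(Add(Add(Function('A')(8, -54), Mul(-1, Mul(22395, Pow(-22236, -1)))), 34974), -1)), -1) = Pow(Mul(Add(39335, -20021), Pow(Add(Add(Add(-54, Mul(-1, 8)), Mul(-1, Mul(22395, Pow(-22236, -1)))), 34974), -1)), -1) = Pow(Mul(19314, Pow(Add(Add(Add(-54, -8), Mul(-1, Mul(22395, Rational(-1, 22236)))), 34974), -1)), -1) = Pow(Mul(19314, Pow(Add(Add(-62, Mul(-1, Rational(-7465, 7412))), 34974), -1)), -1) = Pow(Mul(19314, Pow(Add(Add(-62, Rational(7465, 7412)), 34974), -1)), -1) = Pow(Mul(19314, Pow(Add(Rational(-452079, 7412), 34974), -1)), -1) = Pow(Mul(19314, Pow(Rational(258775209, 7412), -1)), -1) = Pow(Mul(19314, Rational(7412, 258775209)), -1) = Pow(Rational(15906152, 28752801), -1) = Rational(28752801, 15906152)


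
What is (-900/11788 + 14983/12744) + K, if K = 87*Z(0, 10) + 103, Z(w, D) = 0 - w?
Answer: 3909614005/37556568 ≈ 104.10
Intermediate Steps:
Z(w, D) = -w
K = 103 (K = 87*(-1*0) + 103 = 87*0 + 103 = 0 + 103 = 103)
(-900/11788 + 14983/12744) + K = (-900/11788 + 14983/12744) + 103 = (-900*1/11788 + 14983*(1/12744)) + 103 = (-225/2947 + 14983/12744) + 103 = 41287501/37556568 + 103 = 3909614005/37556568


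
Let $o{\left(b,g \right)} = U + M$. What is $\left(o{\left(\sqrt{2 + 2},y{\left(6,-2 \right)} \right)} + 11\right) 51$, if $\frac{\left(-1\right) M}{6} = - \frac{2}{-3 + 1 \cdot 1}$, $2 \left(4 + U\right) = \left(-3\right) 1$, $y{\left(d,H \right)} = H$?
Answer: $- \frac{51}{2} \approx -25.5$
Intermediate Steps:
$U = - \frac{11}{2}$ ($U = -4 + \frac{\left(-3\right) 1}{2} = -4 + \frac{1}{2} \left(-3\right) = -4 - \frac{3}{2} = - \frac{11}{2} \approx -5.5$)
$M = -6$ ($M = - 6 \left(- \frac{2}{-3 + 1 \cdot 1}\right) = - 6 \left(- \frac{2}{-3 + 1}\right) = - 6 \left(- \frac{2}{-2}\right) = - 6 \left(\left(-2\right) \left(- \frac{1}{2}\right)\right) = \left(-6\right) 1 = -6$)
$o{\left(b,g \right)} = - \frac{23}{2}$ ($o{\left(b,g \right)} = - \frac{11}{2} - 6 = - \frac{23}{2}$)
$\left(o{\left(\sqrt{2 + 2},y{\left(6,-2 \right)} \right)} + 11\right) 51 = \left(- \frac{23}{2} + 11\right) 51 = \left(- \frac{1}{2}\right) 51 = - \frac{51}{2}$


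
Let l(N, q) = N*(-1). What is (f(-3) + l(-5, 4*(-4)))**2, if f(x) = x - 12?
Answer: 100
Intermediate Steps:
f(x) = -12 + x
l(N, q) = -N
(f(-3) + l(-5, 4*(-4)))**2 = ((-12 - 3) - 1*(-5))**2 = (-15 + 5)**2 = (-10)**2 = 100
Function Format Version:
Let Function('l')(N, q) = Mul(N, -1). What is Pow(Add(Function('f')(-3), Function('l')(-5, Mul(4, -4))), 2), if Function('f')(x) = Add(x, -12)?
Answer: 100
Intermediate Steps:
Function('f')(x) = Add(-12, x)
Function('l')(N, q) = Mul(-1, N)
Pow(Add(Function('f')(-3), Function('l')(-5, Mul(4, -4))), 2) = Pow(Add(Add(-12, -3), Mul(-1, -5)), 2) = Pow(Add(-15, 5), 2) = Pow(-10, 2) = 100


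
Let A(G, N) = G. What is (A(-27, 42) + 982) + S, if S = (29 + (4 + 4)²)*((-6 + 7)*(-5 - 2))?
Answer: 304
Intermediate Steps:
S = -651 (S = (29 + 8²)*(1*(-7)) = (29 + 64)*(-7) = 93*(-7) = -651)
(A(-27, 42) + 982) + S = (-27 + 982) - 651 = 955 - 651 = 304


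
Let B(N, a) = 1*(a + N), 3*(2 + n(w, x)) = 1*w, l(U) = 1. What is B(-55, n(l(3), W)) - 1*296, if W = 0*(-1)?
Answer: -1058/3 ≈ -352.67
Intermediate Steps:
W = 0
n(w, x) = -2 + w/3 (n(w, x) = -2 + (1*w)/3 = -2 + w/3)
B(N, a) = N + a (B(N, a) = 1*(N + a) = N + a)
B(-55, n(l(3), W)) - 1*296 = (-55 + (-2 + (1/3)*1)) - 1*296 = (-55 + (-2 + 1/3)) - 296 = (-55 - 5/3) - 296 = -170/3 - 296 = -1058/3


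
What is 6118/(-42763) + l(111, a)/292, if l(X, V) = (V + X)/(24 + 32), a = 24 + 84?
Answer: -177449/1368416 ≈ -0.12967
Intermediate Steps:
a = 108
l(X, V) = V/56 + X/56 (l(X, V) = (V + X)/56 = (V + X)*(1/56) = V/56 + X/56)
6118/(-42763) + l(111, a)/292 = 6118/(-42763) + ((1/56)*108 + (1/56)*111)/292 = 6118*(-1/42763) + (27/14 + 111/56)*(1/292) = -874/6109 + (219/56)*(1/292) = -874/6109 + 3/224 = -177449/1368416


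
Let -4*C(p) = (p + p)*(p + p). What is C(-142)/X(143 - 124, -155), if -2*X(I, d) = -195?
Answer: -40328/195 ≈ -206.81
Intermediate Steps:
X(I, d) = 195/2 (X(I, d) = -1/2*(-195) = 195/2)
C(p) = -p**2 (C(p) = -(p + p)*(p + p)/4 = -2*p*2*p/4 = -p**2)
C(-142)/X(143 - 124, -155) = (-1*(-142)**2)/(195/2) = -1*20164*(2/195) = -20164*2/195 = -40328/195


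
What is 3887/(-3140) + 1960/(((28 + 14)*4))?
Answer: 98239/9420 ≈ 10.429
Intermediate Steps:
3887/(-3140) + 1960/(((28 + 14)*4)) = 3887*(-1/3140) + 1960/((42*4)) = -3887/3140 + 1960/168 = -3887/3140 + 1960*(1/168) = -3887/3140 + 35/3 = 98239/9420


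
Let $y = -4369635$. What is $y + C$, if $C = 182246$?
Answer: $-4187389$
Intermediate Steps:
$y + C = -4369635 + 182246 = -4187389$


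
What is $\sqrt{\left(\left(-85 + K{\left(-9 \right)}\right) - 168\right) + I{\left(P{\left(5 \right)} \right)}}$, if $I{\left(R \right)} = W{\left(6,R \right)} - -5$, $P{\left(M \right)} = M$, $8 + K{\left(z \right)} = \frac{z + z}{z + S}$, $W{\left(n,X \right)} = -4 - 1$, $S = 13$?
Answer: $\frac{3 i \sqrt{118}}{2} \approx 16.294 i$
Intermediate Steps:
$W{\left(n,X \right)} = -5$
$K{\left(z \right)} = -8 + \frac{2 z}{13 + z}$ ($K{\left(z \right)} = -8 + \frac{z + z}{z + 13} = -8 + \frac{2 z}{13 + z}$)
$I{\left(R \right)} = 0$ ($I{\left(R \right)} = -5 - -5 = -5 + 5 = 0$)
$\sqrt{\left(\left(-85 + K{\left(-9 \right)}\right) - 168\right) + I{\left(P{\left(5 \right)} \right)}} = \sqrt{\left(\left(-85 + \frac{2 \left(-52 - -27\right)}{13 - 9}\right) - 168\right) + 0} = \sqrt{\left(\left(-85 + \frac{2 \left(-52 + 27\right)}{4}\right) - 168\right) + 0} = \sqrt{\left(\left(-85 + 2 \cdot \frac{1}{4} \left(-25\right)\right) - 168\right) + 0} = \sqrt{\left(\left(-85 - \frac{25}{2}\right) - 168\right) + 0} = \sqrt{\left(- \frac{195}{2} - 168\right) + 0} = \sqrt{- \frac{531}{2} + 0} = \sqrt{- \frac{531}{2}} = \frac{3 i \sqrt{118}}{2}$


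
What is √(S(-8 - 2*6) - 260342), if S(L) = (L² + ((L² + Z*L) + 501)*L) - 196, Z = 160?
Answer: I*√214158 ≈ 462.77*I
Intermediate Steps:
S(L) = -196 + L² + L*(501 + L² + 160*L) (S(L) = (L² + ((L² + 160*L) + 501)*L) - 196 = (L² + (501 + L² + 160*L)*L) - 196 = (L² + L*(501 + L² + 160*L)) - 196 = -196 + L² + L*(501 + L² + 160*L))
√(S(-8 - 2*6) - 260342) = √((-196 + (-8 - 2*6)³ + 161*(-8 - 2*6)² + 501*(-8 - 2*6)) - 260342) = √((-196 + (-8 - 12)³ + 161*(-8 - 12)² + 501*(-8 - 12)) - 260342) = √((-196 + (-20)³ + 161*(-20)² + 501*(-20)) - 260342) = √((-196 - 8000 + 161*400 - 10020) - 260342) = √((-196 - 8000 + 64400 - 10020) - 260342) = √(46184 - 260342) = √(-214158) = I*√214158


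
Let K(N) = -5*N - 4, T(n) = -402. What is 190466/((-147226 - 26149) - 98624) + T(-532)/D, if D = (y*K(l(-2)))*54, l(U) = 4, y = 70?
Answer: -408803141/587517840 ≈ -0.69581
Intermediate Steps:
K(N) = -4 - 5*N
D = -90720 (D = (70*(-4 - 5*4))*54 = (70*(-4 - 20))*54 = (70*(-24))*54 = -1680*54 = -90720)
190466/((-147226 - 26149) - 98624) + T(-532)/D = 190466/((-147226 - 26149) - 98624) - 402/(-90720) = 190466/(-173375 - 98624) - 402*(-1/90720) = 190466/(-271999) + 67/15120 = 190466*(-1/271999) + 67/15120 = -190466/271999 + 67/15120 = -408803141/587517840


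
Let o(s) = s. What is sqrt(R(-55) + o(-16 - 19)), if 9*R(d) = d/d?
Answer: I*sqrt(314)/3 ≈ 5.9067*I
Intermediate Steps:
R(d) = 1/9 (R(d) = (d/d)/9 = (1/9)*1 = 1/9)
sqrt(R(-55) + o(-16 - 19)) = sqrt(1/9 + (-16 - 19)) = sqrt(1/9 - 35) = sqrt(-314/9) = I*sqrt(314)/3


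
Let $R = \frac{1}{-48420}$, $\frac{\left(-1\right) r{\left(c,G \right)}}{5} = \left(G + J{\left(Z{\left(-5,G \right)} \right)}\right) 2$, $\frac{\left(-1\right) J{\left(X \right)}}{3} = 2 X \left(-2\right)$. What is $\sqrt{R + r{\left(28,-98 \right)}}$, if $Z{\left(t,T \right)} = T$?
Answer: $\frac{\sqrt{829691224655}}{8070} \approx 112.87$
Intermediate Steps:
$J{\left(X \right)} = 12 X$ ($J{\left(X \right)} = - 3 \cdot 2 X \left(-2\right) = - 3 \left(- 4 X\right) = 12 X$)
$r{\left(c,G \right)} = - 130 G$ ($r{\left(c,G \right)} = - 5 \left(G + 12 G\right) 2 = - 5 \cdot 13 G 2 = - 5 \cdot 26 G = - 130 G$)
$R = - \frac{1}{48420} \approx -2.0653 \cdot 10^{-5}$
$\sqrt{R + r{\left(28,-98 \right)}} = \sqrt{- \frac{1}{48420} - -12740} = \sqrt{- \frac{1}{48420} + 12740} = \sqrt{\frac{616870799}{48420}} = \frac{\sqrt{829691224655}}{8070}$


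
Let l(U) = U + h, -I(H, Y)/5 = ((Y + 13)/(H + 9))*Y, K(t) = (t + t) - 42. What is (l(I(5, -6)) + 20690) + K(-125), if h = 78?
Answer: 20491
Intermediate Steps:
K(t) = -42 + 2*t (K(t) = 2*t - 42 = -42 + 2*t)
I(H, Y) = -5*Y*(13 + Y)/(9 + H) (I(H, Y) = -5*(Y + 13)/(H + 9)*Y = -5*(13 + Y)/(9 + H)*Y = -5*Y*(13 + Y)/(9 + H))
l(U) = 78 + U (l(U) = U + 78 = 78 + U)
(l(I(5, -6)) + 20690) + K(-125) = ((78 - 5*(-6)*(13 - 6)/(9 + 5)) + 20690) + (-42 + 2*(-125)) = ((78 - 5*(-6)*7/14) + 20690) + (-42 - 250) = ((78 - 5*(-6)*1/14*7) + 20690) - 292 = ((78 + 15) + 20690) - 292 = (93 + 20690) - 292 = 20783 - 292 = 20491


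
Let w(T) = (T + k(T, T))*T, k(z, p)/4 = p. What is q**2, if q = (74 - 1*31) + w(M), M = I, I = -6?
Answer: 49729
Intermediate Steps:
k(z, p) = 4*p
M = -6
w(T) = 5*T**2 (w(T) = (T + 4*T)*T = (5*T)*T = 5*T**2)
q = 223 (q = (74 - 1*31) + 5*(-6)**2 = (74 - 31) + 5*36 = 43 + 180 = 223)
q**2 = 223**2 = 49729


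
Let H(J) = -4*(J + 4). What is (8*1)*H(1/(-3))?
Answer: -352/3 ≈ -117.33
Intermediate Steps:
H(J) = -16 - 4*J (H(J) = -4*(4 + J) = -16 - 4*J)
(8*1)*H(1/(-3)) = (8*1)*(-16 - 4/(-3)) = 8*(-16 - 4*(-⅓)) = 8*(-16 + 4/3) = 8*(-44/3) = -352/3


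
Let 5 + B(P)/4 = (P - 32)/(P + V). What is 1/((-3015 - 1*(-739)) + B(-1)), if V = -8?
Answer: -3/6844 ≈ -0.00043834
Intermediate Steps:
B(P) = -20 + 4*(-32 + P)/(-8 + P) (B(P) = -20 + 4*((P - 32)/(P - 8)) = -20 + 4*((-32 + P)/(-8 + P)) = -20 + 4*(-32 + P)/(-8 + P))
1/((-3015 - 1*(-739)) + B(-1)) = 1/((-3015 - 1*(-739)) + 16*(2 - 1*(-1))/(-8 - 1)) = 1/((-3015 + 739) + 16*(2 + 1)/(-9)) = 1/(-2276 + 16*(-⅑)*3) = 1/(-2276 - 16/3) = 1/(-6844/3) = -3/6844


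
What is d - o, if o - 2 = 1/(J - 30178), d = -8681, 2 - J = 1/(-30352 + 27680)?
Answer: -700112640421/80630271 ≈ -8683.0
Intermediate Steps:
J = 5345/2672 (J = 2 - 1/(-30352 + 27680) = 2 - 1/(-2672) = 2 - 1*(-1/2672) = 2 + 1/2672 = 5345/2672 ≈ 2.0004)
o = 161257870/80630271 (o = 2 + 1/(5345/2672 - 30178) = 2 + 1/(-80630271/2672) = 2 - 2672/80630271 = 161257870/80630271 ≈ 2.0000)
d - o = -8681 - 1*161257870/80630271 = -8681 - 161257870/80630271 = -700112640421/80630271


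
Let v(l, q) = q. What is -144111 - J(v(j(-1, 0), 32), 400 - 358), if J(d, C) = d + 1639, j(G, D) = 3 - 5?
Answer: -145782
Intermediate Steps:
j(G, D) = -2
J(d, C) = 1639 + d
-144111 - J(v(j(-1, 0), 32), 400 - 358) = -144111 - (1639 + 32) = -144111 - 1*1671 = -144111 - 1671 = -145782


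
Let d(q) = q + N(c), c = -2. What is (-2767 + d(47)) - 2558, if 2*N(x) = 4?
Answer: -5276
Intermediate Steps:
N(x) = 2 (N(x) = (½)*4 = 2)
d(q) = 2 + q (d(q) = q + 2 = 2 + q)
(-2767 + d(47)) - 2558 = (-2767 + (2 + 47)) - 2558 = (-2767 + 49) - 2558 = -2718 - 2558 = -5276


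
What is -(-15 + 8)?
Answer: 7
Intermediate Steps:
-(-15 + 8) = -1*(-7) = 7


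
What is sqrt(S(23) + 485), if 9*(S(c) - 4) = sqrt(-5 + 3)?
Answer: sqrt(4401 + I*sqrt(2))/3 ≈ 22.113 + 0.0035529*I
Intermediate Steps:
S(c) = 4 + I*sqrt(2)/9 (S(c) = 4 + sqrt(-5 + 3)/9 = 4 + sqrt(-2)/9 = 4 + (I*sqrt(2))/9 = 4 + I*sqrt(2)/9)
sqrt(S(23) + 485) = sqrt((4 + I*sqrt(2)/9) + 485) = sqrt(489 + I*sqrt(2)/9)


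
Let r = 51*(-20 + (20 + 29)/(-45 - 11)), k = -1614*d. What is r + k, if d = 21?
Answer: -279669/8 ≈ -34959.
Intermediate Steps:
k = -33894 (k = -1614*21 = -33894)
r = -8517/8 (r = 51*(-20 + 49/(-56)) = 51*(-20 + 49*(-1/56)) = 51*(-20 - 7/8) = 51*(-167/8) = -8517/8 ≈ -1064.6)
r + k = -8517/8 - 33894 = -279669/8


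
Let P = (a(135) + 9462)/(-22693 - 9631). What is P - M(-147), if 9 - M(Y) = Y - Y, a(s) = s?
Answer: -300513/32324 ≈ -9.2969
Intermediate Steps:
M(Y) = 9 (M(Y) = 9 - (Y - Y) = 9 - 1*0 = 9 + 0 = 9)
P = -9597/32324 (P = (135 + 9462)/(-22693 - 9631) = 9597/(-32324) = 9597*(-1/32324) = -9597/32324 ≈ -0.29690)
P - M(-147) = -9597/32324 - 1*9 = -9597/32324 - 9 = -300513/32324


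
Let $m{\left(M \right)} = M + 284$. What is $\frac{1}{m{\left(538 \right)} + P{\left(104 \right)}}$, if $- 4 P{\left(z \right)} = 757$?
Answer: $\frac{4}{2531} \approx 0.0015804$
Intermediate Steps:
$P{\left(z \right)} = - \frac{757}{4}$ ($P{\left(z \right)} = \left(- \frac{1}{4}\right) 757 = - \frac{757}{4}$)
$m{\left(M \right)} = 284 + M$
$\frac{1}{m{\left(538 \right)} + P{\left(104 \right)}} = \frac{1}{\left(284 + 538\right) - \frac{757}{4}} = \frac{1}{822 - \frac{757}{4}} = \frac{1}{\frac{2531}{4}} = \frac{4}{2531}$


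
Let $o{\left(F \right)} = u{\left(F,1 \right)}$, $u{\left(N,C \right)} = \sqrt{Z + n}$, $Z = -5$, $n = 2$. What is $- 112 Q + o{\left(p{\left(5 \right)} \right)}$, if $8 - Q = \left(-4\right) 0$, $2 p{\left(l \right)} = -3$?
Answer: $-896 + i \sqrt{3} \approx -896.0 + 1.732 i$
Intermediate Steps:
$p{\left(l \right)} = - \frac{3}{2}$ ($p{\left(l \right)} = \frac{1}{2} \left(-3\right) = - \frac{3}{2}$)
$u{\left(N,C \right)} = i \sqrt{3}$ ($u{\left(N,C \right)} = \sqrt{-5 + 2} = \sqrt{-3} = i \sqrt{3}$)
$Q = 8$ ($Q = 8 - \left(-4\right) 0 = 8 - 0 = 8 + 0 = 8$)
$o{\left(F \right)} = i \sqrt{3}$
$- 112 Q + o{\left(p{\left(5 \right)} \right)} = \left(-112\right) 8 + i \sqrt{3} = -896 + i \sqrt{3}$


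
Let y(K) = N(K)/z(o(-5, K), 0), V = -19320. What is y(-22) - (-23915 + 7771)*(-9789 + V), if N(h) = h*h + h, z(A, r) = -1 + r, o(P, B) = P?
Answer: -469936158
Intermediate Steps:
N(h) = h + h² (N(h) = h² + h = h + h²)
y(K) = -K*(1 + K) (y(K) = (K*(1 + K))/(-1 + 0) = (K*(1 + K))/(-1) = (K*(1 + K))*(-1) = -K*(1 + K))
y(-22) - (-23915 + 7771)*(-9789 + V) = -1*(-22)*(1 - 22) - (-23915 + 7771)*(-9789 - 19320) = -1*(-22)*(-21) - (-16144)*(-29109) = -462 - 1*469935696 = -462 - 469935696 = -469936158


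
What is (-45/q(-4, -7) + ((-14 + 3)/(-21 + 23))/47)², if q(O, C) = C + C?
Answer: 1038361/108241 ≈ 9.5930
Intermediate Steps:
q(O, C) = 2*C
(-45/q(-4, -7) + ((-14 + 3)/(-21 + 23))/47)² = (-45/(2*(-7)) + ((-14 + 3)/(-21 + 23))/47)² = (-45/(-14) - 11/2*(1/47))² = (-45*(-1/14) - 11*½*(1/47))² = (45/14 - 11/2*1/47)² = (45/14 - 11/94)² = (1019/329)² = 1038361/108241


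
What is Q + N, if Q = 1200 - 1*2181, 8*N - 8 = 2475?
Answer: -5365/8 ≈ -670.63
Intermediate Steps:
N = 2483/8 (N = 1 + (⅛)*2475 = 1 + 2475/8 = 2483/8 ≈ 310.38)
Q = -981 (Q = 1200 - 2181 = -981)
Q + N = -981 + 2483/8 = -5365/8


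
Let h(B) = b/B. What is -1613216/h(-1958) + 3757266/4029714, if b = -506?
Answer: -32142835194601/5149079 ≈ -6.2424e+6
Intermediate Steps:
h(B) = -506/B
-1613216/h(-1958) + 3757266/4029714 = -1613216/((-506/(-1958))) + 3757266/4029714 = -1613216/((-506*(-1/1958))) + 3757266*(1/4029714) = -1613216/23/89 + 208737/223873 = -1613216*89/23 + 208737/223873 = -143576224/23 + 208737/223873 = -32142835194601/5149079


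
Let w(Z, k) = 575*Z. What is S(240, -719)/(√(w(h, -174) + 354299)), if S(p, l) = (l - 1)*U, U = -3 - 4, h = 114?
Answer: 5040*√419849/419849 ≈ 7.7783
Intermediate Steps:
U = -7
S(p, l) = 7 - 7*l (S(p, l) = (l - 1)*(-7) = (-1 + l)*(-7) = 7 - 7*l)
S(240, -719)/(√(w(h, -174) + 354299)) = (7 - 7*(-719))/(√(575*114 + 354299)) = (7 + 5033)/(√(65550 + 354299)) = 5040/(√419849) = 5040*(√419849/419849) = 5040*√419849/419849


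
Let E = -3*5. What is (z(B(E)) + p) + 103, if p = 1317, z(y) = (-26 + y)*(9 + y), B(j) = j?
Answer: 1666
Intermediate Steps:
E = -15
(z(B(E)) + p) + 103 = ((-234 + (-15)² - 17*(-15)) + 1317) + 103 = ((-234 + 225 + 255) + 1317) + 103 = (246 + 1317) + 103 = 1563 + 103 = 1666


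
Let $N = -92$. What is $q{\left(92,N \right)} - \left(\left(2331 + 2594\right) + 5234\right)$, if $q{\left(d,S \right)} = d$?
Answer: $-10067$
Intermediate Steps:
$q{\left(92,N \right)} - \left(\left(2331 + 2594\right) + 5234\right) = 92 - \left(\left(2331 + 2594\right) + 5234\right) = 92 - \left(4925 + 5234\right) = 92 - 10159 = -10067$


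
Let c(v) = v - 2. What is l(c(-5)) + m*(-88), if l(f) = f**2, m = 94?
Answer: -8223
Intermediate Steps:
c(v) = -2 + v
l(c(-5)) + m*(-88) = (-2 - 5)**2 + 94*(-88) = (-7)**2 - 8272 = 49 - 8272 = -8223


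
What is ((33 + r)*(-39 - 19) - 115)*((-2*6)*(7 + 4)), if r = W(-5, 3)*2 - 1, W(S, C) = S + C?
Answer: 229548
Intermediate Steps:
W(S, C) = C + S
r = -5 (r = (3 - 5)*2 - 1 = -2*2 - 1 = -4 - 1 = -5)
((33 + r)*(-39 - 19) - 115)*((-2*6)*(7 + 4)) = ((33 - 5)*(-39 - 19) - 115)*((-2*6)*(7 + 4)) = (28*(-58) - 115)*(-12*11) = (-1624 - 115)*(-132) = -1739*(-132) = 229548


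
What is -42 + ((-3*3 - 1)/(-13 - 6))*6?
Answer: -738/19 ≈ -38.842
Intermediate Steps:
-42 + ((-3*3 - 1)/(-13 - 6))*6 = -42 + ((-9 - 1)/(-19))*6 = -42 - 10*(-1/19)*6 = -42 + (10/19)*6 = -42 + 60/19 = -738/19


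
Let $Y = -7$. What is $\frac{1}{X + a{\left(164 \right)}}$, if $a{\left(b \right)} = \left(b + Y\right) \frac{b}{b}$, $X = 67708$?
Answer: $\frac{1}{67865} \approx 1.4735 \cdot 10^{-5}$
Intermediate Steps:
$a{\left(b \right)} = -7 + b$ ($a{\left(b \right)} = \left(b - 7\right) \frac{b}{b} = \left(-7 + b\right) 1 = -7 + b$)
$\frac{1}{X + a{\left(164 \right)}} = \frac{1}{67708 + \left(-7 + 164\right)} = \frac{1}{67708 + 157} = \frac{1}{67865}$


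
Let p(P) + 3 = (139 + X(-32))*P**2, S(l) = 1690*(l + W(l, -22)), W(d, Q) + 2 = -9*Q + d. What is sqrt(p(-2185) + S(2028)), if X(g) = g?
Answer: 4*sqrt(32376747) ≈ 22760.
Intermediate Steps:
W(d, Q) = -2 + d - 9*Q (W(d, Q) = -2 + (-9*Q + d) = -2 + (d - 9*Q) = -2 + d - 9*Q)
S(l) = 331240 + 3380*l (S(l) = 1690*(l + (-2 + l - 9*(-22))) = 1690*(l + (-2 + l + 198)) = 1690*(l + (196 + l)) = 1690*(196 + 2*l) = 331240 + 3380*l)
p(P) = -3 + 107*P**2 (p(P) = -3 + (139 - 32)*P**2 = -3 + 107*P**2)
sqrt(p(-2185) + S(2028)) = sqrt((-3 + 107*(-2185)**2) + (331240 + 3380*2028)) = sqrt((-3 + 107*4774225) + (331240 + 6854640)) = sqrt((-3 + 510842075) + 7185880) = sqrt(510842072 + 7185880) = sqrt(518027952) = 4*sqrt(32376747)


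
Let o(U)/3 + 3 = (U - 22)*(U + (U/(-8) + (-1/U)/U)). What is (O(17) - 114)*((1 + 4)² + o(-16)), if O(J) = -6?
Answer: -3095895/16 ≈ -1.9349e+5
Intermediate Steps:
o(U) = -9 + 3*(-22 + U)*(-1/U² + 7*U/8) (o(U) = -9 + 3*((U - 22)*(U + (U/(-8) + (-1/U)/U))) = -9 + 3*((-22 + U)*(U + (U*(-⅛) - 1/U²))) = -9 + 3*((-22 + U)*(U + (-U/8 - 1/U²))) = -9 + 3*((-22 + U)*(U + (-1/U² - U/8))) = -9 + 3*((-22 + U)*(-1/U² + 7*U/8)) = -9 + 3*(-22 + U)*(-1/U² + 7*U/8))
(O(17) - 114)*((1 + 4)² + o(-16)) = (-6 - 114)*((1 + 4)² + (-9 - 3/(-16) + 66/(-16)² - 231/4*(-16) + (21/8)*(-16)²)) = -120*(5² + (-9 - 3*(-1/16) + 66*(1/256) + 924 + (21/8)*256)) = -120*(25 + (-9 + 3/16 + 33/128 + 924 + 672)) = -120*(25 + 203193/128) = -120*206393/128 = -3095895/16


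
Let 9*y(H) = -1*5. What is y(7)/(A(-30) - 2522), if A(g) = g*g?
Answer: 5/14598 ≈ 0.00034251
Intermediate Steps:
A(g) = g²
y(H) = -5/9 (y(H) = (-1*5)/9 = (⅑)*(-5) = -5/9)
y(7)/(A(-30) - 2522) = -5/9/((-30)² - 2522) = -5/9/(900 - 2522) = -5/9/(-1622) = -1/1622*(-5/9) = 5/14598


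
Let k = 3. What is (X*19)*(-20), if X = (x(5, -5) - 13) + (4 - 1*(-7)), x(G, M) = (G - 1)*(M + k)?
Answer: 3800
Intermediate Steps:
x(G, M) = (-1 + G)*(3 + M) (x(G, M) = (G - 1)*(M + 3) = (-1 + G)*(3 + M))
X = -10 (X = ((-3 - 1*(-5) + 3*5 + 5*(-5)) - 13) + (4 - 1*(-7)) = ((-3 + 5 + 15 - 25) - 13) + (4 + 7) = (-8 - 13) + 11 = -21 + 11 = -10)
(X*19)*(-20) = -10*19*(-20) = -190*(-20) = 3800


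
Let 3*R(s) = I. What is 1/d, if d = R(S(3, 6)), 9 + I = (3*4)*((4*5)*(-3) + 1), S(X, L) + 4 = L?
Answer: -1/239 ≈ -0.0041841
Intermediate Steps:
S(X, L) = -4 + L
I = -717 (I = -9 + (3*4)*((4*5)*(-3) + 1) = -9 + 12*(20*(-3) + 1) = -9 + 12*(-60 + 1) = -9 + 12*(-59) = -9 - 708 = -717)
R(s) = -239 (R(s) = (⅓)*(-717) = -239)
d = -239
1/d = 1/(-239) = -1/239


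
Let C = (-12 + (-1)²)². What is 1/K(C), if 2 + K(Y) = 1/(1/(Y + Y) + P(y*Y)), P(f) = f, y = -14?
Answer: -409947/820136 ≈ -0.49985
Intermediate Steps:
C = 121 (C = (-12 + 1)² = (-11)² = 121)
K(Y) = -2 + 1/(1/(2*Y) - 14*Y) (K(Y) = -2 + 1/(1/(Y + Y) - 14*Y) = -2 + 1/(1/(2*Y) - 14*Y))
1/K(C) = 1/(2*(-1 + 121 + 28*121²)/(1 - 28*121²)) = 1/(2*(-1 + 121 + 28*14641)/(1 - 28*14641)) = 1/(2*(-1 + 121 + 409948)/(1 - 409948)) = 1/(2*410068/(-409947)) = 1/(2*(-1/409947)*410068) = 1/(-820136/409947) = -409947/820136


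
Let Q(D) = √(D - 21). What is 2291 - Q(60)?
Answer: 2291 - √39 ≈ 2284.8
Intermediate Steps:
Q(D) = √(-21 + D)
2291 - Q(60) = 2291 - √(-21 + 60) = 2291 - √39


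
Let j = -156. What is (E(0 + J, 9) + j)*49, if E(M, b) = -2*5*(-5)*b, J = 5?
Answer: 14406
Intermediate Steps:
E(M, b) = 50*b (E(M, b) = -(-50)*b = 50*b)
(E(0 + J, 9) + j)*49 = (50*9 - 156)*49 = (450 - 156)*49 = 294*49 = 14406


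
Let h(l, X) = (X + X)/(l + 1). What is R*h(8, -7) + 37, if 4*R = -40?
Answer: 473/9 ≈ 52.556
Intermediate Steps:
h(l, X) = 2*X/(1 + l) (h(l, X) = (2*X)/(1 + l) = 2*X/(1 + l))
R = -10 (R = (¼)*(-40) = -10)
R*h(8, -7) + 37 = -20*(-7)/(1 + 8) + 37 = -20*(-7)/9 + 37 = -10*(-14/9) + 37 = 140/9 + 37 = 473/9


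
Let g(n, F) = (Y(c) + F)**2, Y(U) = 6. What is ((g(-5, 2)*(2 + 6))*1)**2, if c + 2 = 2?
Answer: 262144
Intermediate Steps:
c = 0 (c = -2 + 2 = 0)
g(n, F) = (6 + F)**2
((g(-5, 2)*(2 + 6))*1)**2 = (((6 + 2)**2*(2 + 6))*1)**2 = ((8**2*8)*1)**2 = ((64*8)*1)**2 = (512*1)**2 = 512**2 = 262144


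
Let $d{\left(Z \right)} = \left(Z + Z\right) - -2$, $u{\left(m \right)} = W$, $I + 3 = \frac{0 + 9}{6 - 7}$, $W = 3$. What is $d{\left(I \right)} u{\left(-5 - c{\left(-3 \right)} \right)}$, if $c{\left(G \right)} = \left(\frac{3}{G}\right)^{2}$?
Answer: $-66$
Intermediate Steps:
$c{\left(G \right)} = \frac{9}{G^{2}}$
$I = -12$ ($I = -3 + \frac{0 + 9}{6 - 7} = -3 + \frac{9}{-1} = -3 + 9 \left(-1\right) = -3 - 9 = -12$)
$u{\left(m \right)} = 3$
$d{\left(Z \right)} = 2 + 2 Z$ ($d{\left(Z \right)} = 2 Z + 2 = 2 + 2 Z$)
$d{\left(I \right)} u{\left(-5 - c{\left(-3 \right)} \right)} = \left(2 + 2 \left(-12\right)\right) 3 = \left(2 - 24\right) 3 = \left(-22\right) 3 = -66$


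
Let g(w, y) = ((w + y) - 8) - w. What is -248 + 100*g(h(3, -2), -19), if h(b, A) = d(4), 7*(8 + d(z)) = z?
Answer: -2948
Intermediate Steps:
d(z) = -8 + z/7
h(b, A) = -52/7 (h(b, A) = -8 + (⅐)*4 = -8 + 4/7 = -52/7)
g(w, y) = -8 + y (g(w, y) = (-8 + w + y) - w = -8 + y)
-248 + 100*g(h(3, -2), -19) = -248 + 100*(-8 - 19) = -248 + 100*(-27) = -248 - 2700 = -2948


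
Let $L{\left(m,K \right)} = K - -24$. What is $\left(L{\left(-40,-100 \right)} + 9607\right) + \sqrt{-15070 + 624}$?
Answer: $9531 + i \sqrt{14446} \approx 9531.0 + 120.19 i$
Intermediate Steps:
$L{\left(m,K \right)} = 24 + K$ ($L{\left(m,K \right)} = K + 24 = 24 + K$)
$\left(L{\left(-40,-100 \right)} + 9607\right) + \sqrt{-15070 + 624} = \left(\left(24 - 100\right) + 9607\right) + \sqrt{-15070 + 624} = \left(-76 + 9607\right) + \sqrt{-14446} = 9531 + i \sqrt{14446}$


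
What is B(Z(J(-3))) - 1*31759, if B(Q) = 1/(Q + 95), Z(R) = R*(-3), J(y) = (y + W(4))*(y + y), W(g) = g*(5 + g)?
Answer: -21881950/689 ≈ -31759.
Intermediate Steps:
J(y) = 2*y*(36 + y) (J(y) = (y + 4*(5 + 4))*(y + y) = (y + 4*9)*(2*y) = (y + 36)*(2*y) = (36 + y)*(2*y) = 2*y*(36 + y))
Z(R) = -3*R
B(Q) = 1/(95 + Q)
B(Z(J(-3))) - 1*31759 = 1/(95 - 6*(-3)*(36 - 3)) - 1*31759 = 1/(95 - 6*(-3)*33) - 31759 = 1/(95 - 3*(-198)) - 31759 = 1/(95 + 594) - 31759 = 1/689 - 31759 = -21881950/689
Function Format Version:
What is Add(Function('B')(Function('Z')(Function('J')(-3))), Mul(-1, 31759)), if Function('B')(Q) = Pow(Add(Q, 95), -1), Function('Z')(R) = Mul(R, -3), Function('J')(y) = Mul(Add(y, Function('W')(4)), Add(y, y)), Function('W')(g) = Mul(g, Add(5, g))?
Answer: Rational(-21881950, 689) ≈ -31759.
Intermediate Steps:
Function('J')(y) = Mul(2, y, Add(36, y)) (Function('J')(y) = Mul(Add(y, Mul(4, Add(5, 4))), Add(y, y)) = Mul(Add(y, Mul(4, 9)), Mul(2, y)) = Mul(Add(y, 36), Mul(2, y)) = Mul(Add(36, y), Mul(2, y)) = Mul(2, y, Add(36, y)))
Function('Z')(R) = Mul(-3, R)
Function('B')(Q) = Pow(Add(95, Q), -1)
Add(Function('B')(Function('Z')(Function('J')(-3))), Mul(-1, 31759)) = Add(Pow(Add(95, Mul(-3, Mul(2, -3, Add(36, -3)))), -1), Mul(-1, 31759)) = Add(Pow(Add(95, Mul(-3, Mul(2, -3, 33))), -1), -31759) = Add(Pow(Add(95, Mul(-3, -198)), -1), -31759) = Add(Pow(Add(95, 594), -1), -31759) = Add(Pow(689, -1), -31759) = Add(Rational(1, 689), -31759) = Rational(-21881950, 689)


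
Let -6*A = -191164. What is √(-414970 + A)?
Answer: 4*I*√215499/3 ≈ 618.96*I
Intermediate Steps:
A = 95582/3 (A = -⅙*(-191164) = 95582/3 ≈ 31861.)
√(-414970 + A) = √(-414970 + 95582/3) = √(-1149328/3) = 4*I*√215499/3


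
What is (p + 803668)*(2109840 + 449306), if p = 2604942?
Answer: 8723130647060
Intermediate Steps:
(p + 803668)*(2109840 + 449306) = (2604942 + 803668)*(2109840 + 449306) = 3408610*2559146 = 8723130647060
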